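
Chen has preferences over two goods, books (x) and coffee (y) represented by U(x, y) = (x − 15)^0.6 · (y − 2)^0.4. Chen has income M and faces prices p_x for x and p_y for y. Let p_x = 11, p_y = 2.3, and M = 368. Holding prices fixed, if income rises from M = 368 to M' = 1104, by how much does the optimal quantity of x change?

Δx* = 40.1455

Let x' = x−15, y' = y−2. MRS = (3/2)·y'/x' = p_x/p_y.
Substituting into the budget: x* = 15 + 0.6·(M − 15·p_x − 2·p_y)/p_x, and y* = 2 + 0.4·(…)/p_y.
Discretionary income = 368 − 15·11 − 2·2.3 = 198.4; x* = 15 + 0.6·198.4/11 = 25.8218.
At M' = 1104: x* = 65.9673. Change: 65.9673 − 25.8218 = 40.1455.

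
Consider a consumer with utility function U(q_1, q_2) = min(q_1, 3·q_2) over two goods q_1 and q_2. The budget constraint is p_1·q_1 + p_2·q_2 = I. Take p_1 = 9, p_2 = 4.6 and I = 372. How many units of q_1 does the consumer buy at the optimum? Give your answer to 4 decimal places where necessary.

q_1* = 35.3165

With perfect complements, no substitution: consume in ratio q_1:q_2 = 3:1.
Budget: p_1·q_1 + p_2·(1/3)·q_1 = I, so (3·p_1 + p_2)·q_1 = 3·I.
Demand: q_1*(p_1,p_2,I) = 3·I/(3·p_1 + p_2), q_2* = I/(3·p_1 + p_2).
Here 3·9 + 4.6 = 31.6, giving q_1* = 35.3165.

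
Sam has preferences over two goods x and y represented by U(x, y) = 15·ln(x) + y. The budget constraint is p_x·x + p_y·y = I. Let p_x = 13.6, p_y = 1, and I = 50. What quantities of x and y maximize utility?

x* = 1.1029, y* = 35

Set MRS = p_x/p_y: (15/x)/1 = p_x/p_y.
So x*(p_x,p_y) = 15·p_y/p_x, independent of income; and y* = (I − 15·p_y)/p_y.
At the given prices: x* = 15·1/13.6 = 1.1029, and y* = 35.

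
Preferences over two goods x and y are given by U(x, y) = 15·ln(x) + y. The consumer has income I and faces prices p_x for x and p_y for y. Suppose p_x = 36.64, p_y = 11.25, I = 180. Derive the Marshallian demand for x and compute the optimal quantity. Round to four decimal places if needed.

x* = 4.6056

MU_x = 15/x, MU_y = 1. Tangency: 15/x = p_x/p_y.
So x*(p_x,p_y) = 15·p_y/p_x, independent of income; and y* = (I − 15·p_y)/p_y.
At the given prices: x* = 15·11.25/36.64 = 4.6056.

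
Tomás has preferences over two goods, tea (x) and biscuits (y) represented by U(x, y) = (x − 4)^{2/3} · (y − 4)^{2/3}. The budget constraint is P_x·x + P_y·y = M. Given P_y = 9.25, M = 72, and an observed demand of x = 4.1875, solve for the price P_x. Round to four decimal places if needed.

MRS = (y−4)/(x−4). Tangency with P_x/P_y gives y−4 = (P_x/P_y)·(x−4).
After buying the subsistence bundle (4, 4), a share 0.5 of the remaining income goes to x: x* = 4 + 0.5·(M − 4P_x − 4P_y)/P_x.
Set x* = 4.1875 in the demand function and solve for P_x: P_x = 8.

P_x = 8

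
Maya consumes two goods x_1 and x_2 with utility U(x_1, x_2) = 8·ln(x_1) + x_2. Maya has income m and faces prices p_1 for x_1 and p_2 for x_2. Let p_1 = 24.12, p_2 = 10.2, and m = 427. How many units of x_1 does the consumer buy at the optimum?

x_1* = 3.3831

So x_1*(p_1,p_2) = 8·p_2/p_1, independent of income; and x_2* = (m − 8·p_2)/p_2.
At the given prices: x_1* = 8·10.2/24.12 = 3.3831.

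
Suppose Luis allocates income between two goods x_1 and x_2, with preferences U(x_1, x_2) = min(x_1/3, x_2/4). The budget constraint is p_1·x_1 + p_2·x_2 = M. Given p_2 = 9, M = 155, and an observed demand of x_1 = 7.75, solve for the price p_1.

Leontief preferences: the optimum is at the kink where x_1/3 = x_2/4, i.e. x_2 = (4/3)·x_1.
Budget: p_1·x_1 + p_2·(4/3)·x_1 = M, so (3·p_1 + 4·p_2)·x_1 = 3·M.
Demand: x_1*(p_1,p_2,M) = 3·M/(3·p_1 + 4·p_2), x_2* = 4·M/(3·p_1 + 4·p_2).
Set x_1* = 7.75 in the demand function and solve for p_1: p_1 = 8.

p_1 = 8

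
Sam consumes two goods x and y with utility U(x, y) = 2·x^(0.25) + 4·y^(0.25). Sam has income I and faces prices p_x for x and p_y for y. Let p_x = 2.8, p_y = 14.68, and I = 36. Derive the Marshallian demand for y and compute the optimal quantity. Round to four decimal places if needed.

y* = 1.4516

From the CES first-order condition, (1/2)·(y/x)^(0.75) = p_x/p_y.
Hence y/x = (2·p_x/p_y)^(1/(0.75)), i.e. raised to the 4/3 power.
With the ratio pinned down, the budget gives x* = I/(p_x + p_y·(y/x)) and y* = (y/x)·x*.
Numerically y/x = 0.276662, so x* = 36/(2.8 + 14.68·0.276662) = 5.2467 and y* = 0.276662·5.2467 = 1.4516.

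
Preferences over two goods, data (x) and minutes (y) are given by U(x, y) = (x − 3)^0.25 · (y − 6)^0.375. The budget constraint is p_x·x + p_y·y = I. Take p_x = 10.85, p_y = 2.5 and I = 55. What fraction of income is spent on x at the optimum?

MRS = (2/3)·(y−6)/(x−3). Tangency with p_x/p_y gives y−6 = (3/2)·(p_x/p_y)·(x−3).
After buying the subsistence bundle (3, 6), a share 0.4 of the remaining income goes to x: x* = 3 + 0.4·(I − 3p_x − 6p_y)/p_x.
Discretionary income = 55 − 3·10.85 − 6·2.5 = 7.45; x* = 3 + 0.4·7.45/10.85 = 3.2747; y* = 6 + 0.6·7.45/2.5 = 7.788.
Expenditure on x: 10.85·3.2747 = 35.53; share = 0.646.

share on x = 0.646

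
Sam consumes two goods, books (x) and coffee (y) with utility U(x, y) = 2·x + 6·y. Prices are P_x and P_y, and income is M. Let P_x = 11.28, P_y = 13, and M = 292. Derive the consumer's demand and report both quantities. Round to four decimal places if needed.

x* = 0, y* = 22.4615

Perfect substitutes: compare marginal utility per dollar. 2/P_x vs 6/P_y → 0.1773 vs 0.4615.
y gives more utility per dollar, so spend all income on y: y* = M/P_y, x* = 0.
Numerically: x* = 0, y* = 22.4615.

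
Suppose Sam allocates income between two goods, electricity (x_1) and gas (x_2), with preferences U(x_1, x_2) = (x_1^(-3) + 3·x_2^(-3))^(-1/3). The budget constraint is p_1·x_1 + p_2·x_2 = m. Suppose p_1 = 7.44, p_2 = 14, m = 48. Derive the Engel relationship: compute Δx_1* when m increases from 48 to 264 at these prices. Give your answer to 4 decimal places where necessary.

Δx_1* = 9.3218

Numerically x_2/x_1 = 1.123677, so x_1* = 48/(7.44 + 14·1.123677) = 2.0715.
At m' = 264: x_1* = 11.3933. Change: 11.3933 − 2.0715 = 9.3218.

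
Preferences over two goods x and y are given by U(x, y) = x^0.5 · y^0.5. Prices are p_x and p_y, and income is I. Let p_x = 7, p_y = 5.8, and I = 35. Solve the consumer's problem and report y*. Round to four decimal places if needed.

At p_x=7, p_y=5.8, I=35: y* = 0.5·35/5.8 = 3.0172.

y* = 3.0172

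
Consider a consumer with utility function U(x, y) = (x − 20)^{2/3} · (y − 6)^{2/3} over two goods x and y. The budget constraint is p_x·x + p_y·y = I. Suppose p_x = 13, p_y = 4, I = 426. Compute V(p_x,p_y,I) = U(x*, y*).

V = 21.1029

This is Cobb-Douglas in (x−20, y−6): tangency gives 2/3·p_y·(y−6) = 2/3·p_x·(x−20).
After buying the subsistence bundle (20, 6), a share 0.5 of the remaining income goes to x: x* = 20 + 0.5·(I − 20p_x − 6p_y)/p_x.
Discretionary income = 426 − 20·13 − 6·4 = 142; x* = 20 + 0.5·142/13 = 25.4615; y* = 6 + 0.5·142/4 = 23.75.
Utility at the optimum: U(25.4615, 23.75) = 21.1029.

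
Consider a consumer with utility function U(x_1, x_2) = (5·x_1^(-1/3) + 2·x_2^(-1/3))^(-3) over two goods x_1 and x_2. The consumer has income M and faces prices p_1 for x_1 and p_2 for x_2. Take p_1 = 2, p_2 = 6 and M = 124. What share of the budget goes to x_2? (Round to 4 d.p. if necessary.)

From the CES first-order condition, (5/2)·(x_2/x_1)^(4/3) = p_1/p_2.
Solve for the ratio: x_2/x_1 = [(2/5)·p_1/p_2]^(0.75).
With the ratio pinned down, the budget gives x_1* = M/(p_1 + p_2·(x_2/x_1)) and x_2* = (x_2/x_1)·x_1*.
Numerically x_2/x_1 = 0.22065, so x_1* = 124/(2 + 6·0.22065) = 37.3056 and x_2* = 0.22065·37.3056 = 8.2315.
Expenditure on x_2: 6·8.2315 = 49.3889; share = 0.3983.

share on x_2 = 0.3983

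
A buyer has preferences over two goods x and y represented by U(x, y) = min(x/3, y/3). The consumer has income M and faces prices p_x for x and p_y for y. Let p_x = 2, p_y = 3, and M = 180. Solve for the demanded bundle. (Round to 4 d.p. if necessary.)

x* = 36, y* = 36

Demand: x*(p_x,p_y,M) = 3·M/(3·p_x + 3·p_y), y* = 3·M/(3·p_x + 3·p_y).
Here 3·2 + 3·3 = 15, giving x* = 36 and y* = 36.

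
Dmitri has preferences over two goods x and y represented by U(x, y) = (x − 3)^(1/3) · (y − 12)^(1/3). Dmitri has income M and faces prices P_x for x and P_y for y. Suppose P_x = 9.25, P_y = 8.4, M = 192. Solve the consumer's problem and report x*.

This is Cobb-Douglas in (x−3, y−12): tangency gives 1/3·P_y·(y−12) = 1/3·P_x·(x−3).
Substituting into the budget: x* = 3 + 0.5·(M − 3·P_x − 12·P_y)/P_x, and y* = 12 + 0.5·(…)/P_y.
Discretionary income = 192 − 3·9.25 − 12·8.4 = 63.45; x* = 3 + 0.5·63.45/9.25 = 6.4297.

x* = 6.4297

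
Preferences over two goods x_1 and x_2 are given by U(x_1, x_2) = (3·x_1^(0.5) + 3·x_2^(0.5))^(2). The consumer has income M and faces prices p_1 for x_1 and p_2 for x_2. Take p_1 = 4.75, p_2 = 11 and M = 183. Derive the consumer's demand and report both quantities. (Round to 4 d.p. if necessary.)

x_1* = 26.9073, x_2* = 5.0173

MU_x_1 ∝ 3·x_1^(-0.5), MU_x_2 ∝ 3·x_2^(-0.5), so MRS = (x_2/x_1)^(0.5) = p_1/p_2.
Hence x_2/x_1 = (p_1/p_2)^(1/(0.5)), i.e. raised to the 2 power.
Substitute x_2 = (x_2/x_1)·x_1 into the budget: x_1* = M/(p_1 + p_2·(x_2/x_1)).
Numerically x_2/x_1 = 0.186467, so x_1* = 183/(4.75 + 11·0.186467) = 26.9073 and x_2* = 0.186467·26.9073 = 5.0173.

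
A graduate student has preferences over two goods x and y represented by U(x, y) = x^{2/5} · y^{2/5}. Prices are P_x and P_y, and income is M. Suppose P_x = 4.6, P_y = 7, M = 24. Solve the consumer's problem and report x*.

Tangency: MRS = y/x = P_x/P_y.
Rearranging, P_y·y = P_x·x. Substituting into the budget gives P_x·x·(1 + 1) = M.
Demand: x*(P_x,P_y,M) = 0.5·M/P_x and y* = 0.5·M/P_y.
At P_x=4.6, P_y=7, M=24: x* = 0.5·24/4.6 = 2.6087.

x* = 2.6087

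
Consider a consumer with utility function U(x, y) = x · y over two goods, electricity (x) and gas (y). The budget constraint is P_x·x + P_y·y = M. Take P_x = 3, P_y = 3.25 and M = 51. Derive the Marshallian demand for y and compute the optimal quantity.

Demand: x*(P_x,P_y,M) = 0.5·M/P_x and y* = 0.5·M/P_y.
At P_x=3, P_y=3.25, M=51: y* = 0.5·51/3.25 = 7.8462.

y* = 7.8462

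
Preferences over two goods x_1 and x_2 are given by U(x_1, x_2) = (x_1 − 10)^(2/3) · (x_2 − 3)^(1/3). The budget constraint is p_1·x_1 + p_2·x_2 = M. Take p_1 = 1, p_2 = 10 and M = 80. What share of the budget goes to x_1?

MRS = 2·(x_2−3)/(x_1−10). Tangency with p_1/p_2 gives x_2−3 = (1/2)·(p_1/p_2)·(x_1−10).
Substituting into the budget: x_1* = 10 + 2/3·(M − 10·p_1 − 3·p_2)/p_1, and x_2* = 3 + 1/3·(…)/p_2.
Discretionary income = 80 − 10·1 − 3·10 = 40; x_1* = 10 + 2/3·40/1 = 36.6667; x_2* = 3 + 1/3·40/10 = 4.3333.
Expenditure on x_1: 1·36.6667 = 36.6667; share = 0.4583.

share on x_1 = 0.4583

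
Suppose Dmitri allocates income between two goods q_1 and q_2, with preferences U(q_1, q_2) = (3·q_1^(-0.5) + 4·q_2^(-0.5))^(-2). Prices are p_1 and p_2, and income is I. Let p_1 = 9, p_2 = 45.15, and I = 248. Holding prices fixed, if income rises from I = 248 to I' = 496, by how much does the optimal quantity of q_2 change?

Δq_2* = 3.7058

From the CES first-order condition, (3/4)·(q_2/q_1)^(1.5) = p_1/p_2.
Solve for the ratio: q_2/q_1 = [(4/3)·p_1/p_2]^(2/3).
Substitute q_2 = (q_2/q_1)·q_1 into the budget: q_1* = I/(p_1 + p_2·(q_2/q_1)).
Numerically q_2/q_1 = 0.41338, so q_1* = 248/(9 + 45.15·0.41338) = 8.9647 and q_2* = 0.41338·8.9647 = 3.7058.
At I' = 496: q_2* = 7.4116. Change: 7.4116 − 3.7058 = 3.7058.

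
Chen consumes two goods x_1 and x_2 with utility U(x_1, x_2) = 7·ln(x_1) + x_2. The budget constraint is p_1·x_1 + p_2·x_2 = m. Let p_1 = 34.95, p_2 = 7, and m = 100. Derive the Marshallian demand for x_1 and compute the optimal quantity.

At the given prices: x_1* = 7·7/34.95 = 1.402.

x_1* = 1.402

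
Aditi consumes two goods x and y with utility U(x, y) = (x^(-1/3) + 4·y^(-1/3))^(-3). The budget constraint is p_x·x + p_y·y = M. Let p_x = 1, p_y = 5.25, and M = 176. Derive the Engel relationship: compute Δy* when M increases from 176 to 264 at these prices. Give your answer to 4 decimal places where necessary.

From the CES first-order condition, (1/4)·(y/x)^(4/3) = p_x/p_y.
Solve for the ratio: y/x = [4·p_x/p_y]^(0.75).
Substitute y = (y/x)·x into the budget: x* = M/(p_x + p_y·(y/x)).
Numerically y/x = 0.815503, so x* = 176/(1 + 5.25·0.815503) = 33.3246 and y* = 0.815503·33.3246 = 27.1763.
At M' = 264: y* = 40.7644. Change: 40.7644 − 27.1763 = 13.5881.

Δy* = 13.5881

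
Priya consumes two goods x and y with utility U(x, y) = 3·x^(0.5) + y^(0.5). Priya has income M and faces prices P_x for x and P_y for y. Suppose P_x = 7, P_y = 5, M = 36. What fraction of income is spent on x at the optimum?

share on x = 0.8654

MRS = MU_x/MU_y = 3·(y/x)^(0.5). Set equal to P_x/P_y.
Solve for the ratio: y/x = [(1/3)·P_x/P_y]^(2).
With the ratio pinned down, the budget gives x* = M/(P_x + P_y·(y/x)) and y* = (y/x)·x*.
Numerically y/x = 0.217778, so x* = 36/(7 + 5·0.217778) = 4.4505 and y* = 0.217778·4.4505 = 0.9692.
Expenditure on x: 7·4.4505 = 31.1538; share = 0.8654.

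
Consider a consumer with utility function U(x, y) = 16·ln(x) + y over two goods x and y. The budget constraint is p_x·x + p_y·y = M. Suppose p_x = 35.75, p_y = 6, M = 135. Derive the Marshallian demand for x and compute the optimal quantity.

Set MRS = p_x/p_y: (16/x)/1 = p_x/p_y.
So x*(p_x,p_y) = 16·p_y/p_x, independent of income; and y* = (M − 16·p_y)/p_y.
At the given prices: x* = 16·6/35.75 = 2.6853.

x* = 2.6853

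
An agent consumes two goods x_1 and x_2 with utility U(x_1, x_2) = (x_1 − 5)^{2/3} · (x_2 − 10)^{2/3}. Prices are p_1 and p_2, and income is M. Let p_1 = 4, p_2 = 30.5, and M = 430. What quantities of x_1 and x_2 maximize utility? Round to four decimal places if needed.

Let x_1' = x_1−5, x_2' = x_2−10. MRS = x_2'/x_1' = p_1/p_2.
Substituting into the budget: x_1* = 5 + 0.5·(M − 5·p_1 − 10·p_2)/p_1, and x_2* = 10 + 0.5·(…)/p_2.
Discretionary income = 430 − 5·4 − 10·30.5 = 105; x_1* = 5 + 0.5·105/4 = 18.125; x_2* = 10 + 0.5·105/30.5 = 11.7213.

x_1* = 18.125, x_2* = 11.7213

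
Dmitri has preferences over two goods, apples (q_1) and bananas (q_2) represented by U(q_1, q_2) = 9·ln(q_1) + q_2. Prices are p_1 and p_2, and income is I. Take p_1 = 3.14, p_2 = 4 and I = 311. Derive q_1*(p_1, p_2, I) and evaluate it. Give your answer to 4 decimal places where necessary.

q_1* = 11.465

Set MRS = p_1/p_2: (9/q_1)/1 = p_1/p_2.
So q_1*(p_1,p_2) = 9·p_2/p_1, independent of income; and q_2* = (I − 9·p_2)/p_2.
At the given prices: q_1* = 9·4/3.14 = 11.465.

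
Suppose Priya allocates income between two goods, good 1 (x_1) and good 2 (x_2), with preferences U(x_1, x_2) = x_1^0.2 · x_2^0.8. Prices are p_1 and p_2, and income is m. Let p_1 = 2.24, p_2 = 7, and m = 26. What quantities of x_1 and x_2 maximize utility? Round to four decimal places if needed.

x_1* = 2.3214, x_2* = 2.9714

The MRS is (1/4)·x_2/x_1. Set MRS = p_1/p_2.
So 0.2·p_2·x_2 = 0.8·p_1·x_1; combined with the budget, a share 0.2 of income goes to x_1.
Demand: x_1*(p_1,p_2,m) = 0.2·m/p_1 and x_2* = 0.8·m/p_2.
At p_1=2.24, p_2=7, m=26: x_1* = 0.2·26/2.24 = 2.3214, x_2* = 2.9714.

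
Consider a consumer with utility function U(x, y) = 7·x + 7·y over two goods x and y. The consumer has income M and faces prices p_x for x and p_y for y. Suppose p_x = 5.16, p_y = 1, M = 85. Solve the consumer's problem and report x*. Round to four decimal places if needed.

x* = 0

y gives more utility per dollar, so spend all income on y: y* = M/p_y, x* = 0.
Numerically: x* = 0, y* = 85.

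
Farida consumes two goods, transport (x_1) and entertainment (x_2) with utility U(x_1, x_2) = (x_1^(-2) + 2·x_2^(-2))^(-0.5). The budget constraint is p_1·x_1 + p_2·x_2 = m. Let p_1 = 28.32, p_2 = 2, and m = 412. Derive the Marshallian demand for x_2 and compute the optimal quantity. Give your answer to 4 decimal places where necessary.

From the CES first-order condition, (1/2)·(x_2/x_1)^(3) = p_1/p_2.
Hence x_2/x_1 = (2·p_1/p_2)^(1/(3)), i.e. raised to the 1/3 power.
Substitute x_2 = (x_2/x_1)·x_1 into the budget: x_1* = m/(p_1 + p_2·(x_2/x_1)).
Numerically x_2/x_1 = 3.048113, so x_1* = 412/(28.32 + 2·3.048113) = 11.9711 and x_2* = 3.048113·11.9711 = 36.4893.

x_2* = 36.4893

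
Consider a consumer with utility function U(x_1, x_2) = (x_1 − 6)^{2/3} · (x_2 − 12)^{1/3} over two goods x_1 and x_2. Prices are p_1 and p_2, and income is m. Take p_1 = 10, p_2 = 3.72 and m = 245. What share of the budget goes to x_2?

Let x_1' = x_1−6, x_2' = x_2−12. MRS = 2·x_2'/x_1' = p_1/p_2.
After buying the subsistence bundle (6, 12), a share 2/3 of the remaining income goes to x_1: x_1* = 6 + 2/3·(m − 6p_1 − 12p_2)/p_1.
Discretionary income = 245 − 6·10 − 12·3.72 = 140.36; x_1* = 6 + 2/3·140.36/10 = 15.3573; x_2* = 12 + 1/3·140.36/3.72 = 24.5771.
Expenditure on x_2: 3.72·24.5771 = 91.4267; share = 0.3732.

share on x_2 = 0.3732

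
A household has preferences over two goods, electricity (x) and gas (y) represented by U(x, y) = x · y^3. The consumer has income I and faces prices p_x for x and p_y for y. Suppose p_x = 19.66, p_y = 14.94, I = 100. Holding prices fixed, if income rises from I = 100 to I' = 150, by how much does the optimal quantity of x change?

Δx* = 0.6358

MU_x/MU_y = (y)/(3·x); tangency sets this equal to p_x/p_y.
Rearranging, p_y·y = 3·p_x·x. Substituting into the budget gives p_x·x·(1 + 3) = I.
Demand: x*(p_x,p_y,I) = 0.25·I/p_x and y* = 0.75·I/p_y.
At p_x=19.66, p_y=14.94, I=100: x* = 0.25·100/19.66 = 1.2716.
At I' = 150: x* = 1.9074. Change: 1.9074 − 1.2716 = 0.6358.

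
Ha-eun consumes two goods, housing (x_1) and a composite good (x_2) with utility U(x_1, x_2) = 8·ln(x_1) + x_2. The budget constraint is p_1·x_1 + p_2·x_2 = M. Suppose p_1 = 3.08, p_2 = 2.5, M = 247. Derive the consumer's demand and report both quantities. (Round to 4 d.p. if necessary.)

x_1* = 6.4935, x_2* = 90.8

Set MRS = p_1/p_2: (8/x_1)/1 = p_1/p_2.
So x_1*(p_1,p_2) = 8·p_2/p_1, independent of income; and x_2* = (M − 8·p_2)/p_2.
At the given prices: x_1* = 8·2.5/3.08 = 6.4935, and x_2* = 90.8.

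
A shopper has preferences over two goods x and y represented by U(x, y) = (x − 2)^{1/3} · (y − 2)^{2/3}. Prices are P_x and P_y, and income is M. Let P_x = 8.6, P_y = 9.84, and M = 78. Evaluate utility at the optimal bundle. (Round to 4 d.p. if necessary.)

V = 2.3127

Substituting into the budget: x* = 2 + 1/3·(M − 2·P_x − 2·P_y)/P_x, and y* = 2 + 2/3·(…)/P_y.
Discretionary income = 78 − 2·8.6 − 2·9.84 = 41.12; x* = 2 + 1/3·41.12/8.6 = 3.5938; y* = 2 + 2/3·41.12/9.84 = 4.7859.
Utility at the optimum: U(3.5938, 4.7859) = 2.3127.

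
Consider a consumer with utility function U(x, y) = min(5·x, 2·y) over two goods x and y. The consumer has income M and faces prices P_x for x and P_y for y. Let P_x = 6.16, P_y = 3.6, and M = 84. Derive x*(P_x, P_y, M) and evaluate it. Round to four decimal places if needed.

x* = 5.5409

Here 2·6.16 + 5·3.6 = 30.32, giving x* = 5.5409.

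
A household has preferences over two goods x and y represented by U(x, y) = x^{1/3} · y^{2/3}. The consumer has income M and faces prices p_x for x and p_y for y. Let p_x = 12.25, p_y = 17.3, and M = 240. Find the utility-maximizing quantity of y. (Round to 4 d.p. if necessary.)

y* = 9.2486

The MRS is (1/2)·y/x. Set MRS = p_x/p_y.
So 1/3·p_y·y = 2/3·p_x·x; combined with the budget, a share 1/3 of income goes to x.
Demand: x*(p_x,p_y,M) = 1/3·M/p_x and y* = 2/3·M/p_y.
At p_x=12.25, p_y=17.3, M=240: y* = 2/3·240/17.3 = 9.2486.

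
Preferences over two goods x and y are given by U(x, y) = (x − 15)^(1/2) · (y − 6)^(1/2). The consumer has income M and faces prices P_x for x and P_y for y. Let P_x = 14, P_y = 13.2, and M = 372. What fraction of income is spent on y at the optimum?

Let x' = x−15, y' = y−6. MRS = y'/x' = P_x/P_y.
Substituting into the budget: x* = 15 + 0.5·(M − 15·P_x − 6·P_y)/P_x, and y* = 6 + 0.5·(…)/P_y.
Discretionary income = 372 − 15·14 − 6·13.2 = 82.8; x* = 15 + 0.5·82.8/14 = 17.9571; y* = 6 + 0.5·82.8/13.2 = 9.1364.
Expenditure on y: 13.2·9.1364 = 120.6; share = 0.3242.

share on y = 0.3242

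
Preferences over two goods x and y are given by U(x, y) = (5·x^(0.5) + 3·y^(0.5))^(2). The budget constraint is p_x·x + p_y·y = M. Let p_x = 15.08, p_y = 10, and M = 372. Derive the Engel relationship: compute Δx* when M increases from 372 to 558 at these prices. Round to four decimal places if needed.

Δx* = 7.9943

MRS = MU_x/MU_y = (5/3)·(y/x)^(0.5). Set equal to p_x/p_y.
Solve for the ratio: y/x = [(3/5)·p_x/p_y]^(2).
Substitute y = (y/x)·x into the budget: x* = M/(p_x + p_y·(y/x)).
Numerically y/x = 0.818663, so x* = 372/(15.08 + 10·0.818663) = 15.9886.
At M' = 558: x* = 23.9828. Change: 23.9828 − 15.9886 = 7.9943.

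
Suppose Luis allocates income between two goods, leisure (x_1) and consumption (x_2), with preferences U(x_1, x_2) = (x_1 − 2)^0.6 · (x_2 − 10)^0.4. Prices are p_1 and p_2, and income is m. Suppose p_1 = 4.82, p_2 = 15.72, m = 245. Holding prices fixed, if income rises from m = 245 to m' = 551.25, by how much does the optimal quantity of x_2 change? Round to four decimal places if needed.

Δx_2* = 7.7926

MRS = (3/2)·(x_2−10)/(x_1−2). Tangency with p_1/p_2 gives x_2−10 = (2/3)·(p_1/p_2)·(x_1−2).
Substituting into the budget: x_1* = 2 + 0.6·(m − 2·p_1 − 10·p_2)/p_1, and x_2* = 10 + 0.4·(…)/p_2.
Discretionary income = 245 − 2·4.82 − 10·15.72 = 78.16; x_2* = 10 + 0.4·78.16/15.72 = 11.9888.
At m' = 551.25: x_2* = 19.7814. Change: 19.7814 − 11.9888 = 7.7926.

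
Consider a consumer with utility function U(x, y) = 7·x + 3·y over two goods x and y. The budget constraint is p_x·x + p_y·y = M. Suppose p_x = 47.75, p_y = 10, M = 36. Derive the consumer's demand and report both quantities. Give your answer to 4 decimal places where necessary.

x* = 0, y* = 3.6

Perfect substitutes: compare marginal utility per dollar. 7/p_x vs 3/p_y → 0.1466 vs 0.3.
y gives more utility per dollar, so spend all income on y: y* = M/p_y, x* = 0.
Numerically: x* = 0, y* = 3.6.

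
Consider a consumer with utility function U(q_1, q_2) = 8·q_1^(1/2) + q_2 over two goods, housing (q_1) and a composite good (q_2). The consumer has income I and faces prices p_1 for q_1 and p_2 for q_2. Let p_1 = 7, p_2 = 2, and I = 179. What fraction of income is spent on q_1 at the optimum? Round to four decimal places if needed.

Set MRS = p_1/p_2: 4·q_1^(−1/2) = p_1/p_2.
Solve: √q_1 = 4·p_2/p_1, so q_1*(p_1,p_2) = (4·p_2/p_1)², and q_2* = (I − p_1·q_1*)/p_2.
Plugging in: q_1* = (4·2/7)² = 1.3061, q_2* = 84.9286.
Expenditure on q_1: 7·1.3061 = 9.1429; share = 0.0511.

share on q_1 = 0.0511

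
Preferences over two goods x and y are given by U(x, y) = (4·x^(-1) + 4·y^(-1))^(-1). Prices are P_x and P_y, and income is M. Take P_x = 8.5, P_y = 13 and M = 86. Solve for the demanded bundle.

MRS = MU_x/MU_y = (y/x)^(2). Set equal to P_x/P_y.
Hence y/x = (P_x/P_y)^(1/(2)), i.e. raised to the 0.5 power.
Substitute y = (y/x)·x into the budget: x* = M/(P_x + P_y·(y/x)).
Numerically y/x = 0.808608, so x* = 86/(8.5 + 13·0.808608) = 4.5235 and y* = 0.808608·4.5235 = 3.6577.

x* = 4.5235, y* = 3.6577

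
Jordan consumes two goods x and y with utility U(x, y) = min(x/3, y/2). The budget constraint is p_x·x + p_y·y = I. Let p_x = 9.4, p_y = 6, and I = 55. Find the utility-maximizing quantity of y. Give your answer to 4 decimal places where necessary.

Leontief preferences: the optimum is at the kink where x/3 = y/2, i.e. y = (2/3)·x.
Budget: p_x·x + p_y·(2/3)·x = I, so (3·p_x + 2·p_y)·x = 3·I.
Demand: x*(p_x,p_y,I) = 3·I/(3·p_x + 2·p_y), y* = 2·I/(3·p_x + 2·p_y).
Here 3·9.4 + 2·6 = 40.2, giving y* = 2.7363.

y* = 2.7363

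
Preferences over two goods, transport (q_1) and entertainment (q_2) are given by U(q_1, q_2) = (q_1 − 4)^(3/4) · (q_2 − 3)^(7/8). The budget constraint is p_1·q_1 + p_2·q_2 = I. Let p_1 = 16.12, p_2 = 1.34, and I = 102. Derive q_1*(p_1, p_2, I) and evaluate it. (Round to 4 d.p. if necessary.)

MRS = (6/7)·(q_2−3)/(q_1−4). Tangency with p_1/p_2 gives q_2−3 = (7/6)·(p_1/p_2)·(q_1−4).
After buying the subsistence bundle (4, 3), a share 6/13 of the remaining income goes to q_1: q_1* = 4 + 6/13·(I − 4p_1 − 3p_2)/p_1.
Discretionary income = 102 − 4·16.12 − 3·1.34 = 33.5; q_1* = 4 + 6/13·33.5/16.12 = 4.9592.

q_1* = 4.9592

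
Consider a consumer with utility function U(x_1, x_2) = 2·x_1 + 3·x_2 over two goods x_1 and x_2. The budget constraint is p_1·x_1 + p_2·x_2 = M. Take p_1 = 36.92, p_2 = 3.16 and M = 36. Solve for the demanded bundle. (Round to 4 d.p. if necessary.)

x_1* = 0, x_2* = 11.3924

Linear utility — the consumer picks whichever good has higher MU/price: 2/36.92 = 0.0542 vs 3/3.16 = 0.9494.
x_2 gives more utility per dollar, so spend all income on x_2: x_2* = M/p_2, x_1* = 0.
Numerically: x_1* = 0, x_2* = 11.3924.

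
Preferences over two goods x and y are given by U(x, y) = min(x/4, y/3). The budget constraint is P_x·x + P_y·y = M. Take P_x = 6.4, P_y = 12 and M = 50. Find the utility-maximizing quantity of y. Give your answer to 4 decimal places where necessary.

With perfect complements, no substitution: consume in ratio x:y = 4:3.
Budget: P_x·x + P_y·(3/4)·x = M, so (4·P_x + 3·P_y)·x = 4·M.
Demand: x*(P_x,P_y,M) = 4·M/(4·P_x + 3·P_y), y* = 3·M/(4·P_x + 3·P_y).
Here 4·6.4 + 3·12 = 61.6, giving y* = 2.4351.

y* = 2.4351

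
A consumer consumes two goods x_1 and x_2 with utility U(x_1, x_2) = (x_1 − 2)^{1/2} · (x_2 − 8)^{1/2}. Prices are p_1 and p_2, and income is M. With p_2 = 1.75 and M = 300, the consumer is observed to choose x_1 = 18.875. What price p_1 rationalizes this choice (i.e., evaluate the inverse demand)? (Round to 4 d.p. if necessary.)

This is Cobb-Douglas in (x_1−2, x_2−8): tangency gives 0.5·p_2·(x_2−8) = 0.5·p_1·(x_1−2).
After buying the subsistence bundle (2, 8), a share 0.5 of the remaining income goes to x_1: x_1* = 2 + 0.5·(M − 2p_1 − 8p_2)/p_1.
Set x_1* = 18.875 in the demand function and solve for p_1: p_1 = 8.

p_1 = 8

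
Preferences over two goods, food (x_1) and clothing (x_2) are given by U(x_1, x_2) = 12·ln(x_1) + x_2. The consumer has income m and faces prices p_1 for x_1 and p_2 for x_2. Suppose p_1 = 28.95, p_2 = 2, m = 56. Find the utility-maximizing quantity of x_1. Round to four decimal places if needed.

Set MRS = p_1/p_2: (12/x_1)/1 = p_1/p_2.
So x_1*(p_1,p_2) = 12·p_2/p_1, independent of income; and x_2* = (m − 12·p_2)/p_2.
At the given prices: x_1* = 12·2/28.95 = 0.829.

x_1* = 0.829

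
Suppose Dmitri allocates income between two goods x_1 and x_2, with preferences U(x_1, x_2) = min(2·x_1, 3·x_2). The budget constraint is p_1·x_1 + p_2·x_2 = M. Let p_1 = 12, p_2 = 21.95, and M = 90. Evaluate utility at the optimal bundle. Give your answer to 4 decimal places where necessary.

V = 6.7584

With perfect complements, no substitution: consume in ratio x_1:x_2 = 3:2.
Budget: p_1·x_1 + p_2·(2/3)·x_1 = M, so (3·p_1 + 2·p_2)·x_1 = 3·M.
Demand: x_1*(p_1,p_2,M) = 3·M/(3·p_1 + 2·p_2), x_2* = 2·M/(3·p_1 + 2·p_2).
Here 3·12 + 2·21.95 = 79.9, giving x_1* = 3.3792 and x_2* = 2.2528.
Utility at the optimum: U(3.3792, 2.2528) = 6.7584.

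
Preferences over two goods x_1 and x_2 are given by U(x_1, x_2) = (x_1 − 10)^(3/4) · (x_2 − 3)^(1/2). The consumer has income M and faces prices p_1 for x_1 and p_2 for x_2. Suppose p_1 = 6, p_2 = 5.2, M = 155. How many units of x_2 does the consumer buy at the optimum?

Discretionary income = 155 − 10·6 − 3·5.2 = 79.4; x_2* = 3 + 0.4·79.4/5.2 = 9.1077.

x_2* = 9.1077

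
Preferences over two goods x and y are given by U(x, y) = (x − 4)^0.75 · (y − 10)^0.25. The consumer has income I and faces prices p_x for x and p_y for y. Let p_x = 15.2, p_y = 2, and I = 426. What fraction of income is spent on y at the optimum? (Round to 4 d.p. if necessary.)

share on y = 0.2495

MRS = 3·(y−10)/(x−4). Tangency with p_x/p_y gives y−10 = (1/3)·(p_x/p_y)·(x−4).
After buying the subsistence bundle (4, 10), a share 0.75 of the remaining income goes to x: x* = 4 + 0.75·(I − 4p_x − 10p_y)/p_x.
Discretionary income = 426 − 4·15.2 − 10·2 = 345.2; x* = 4 + 0.75·345.2/15.2 = 21.0329; y* = 10 + 0.25·345.2/2 = 53.15.
Expenditure on y: 2·53.15 = 106.3; share = 0.2495.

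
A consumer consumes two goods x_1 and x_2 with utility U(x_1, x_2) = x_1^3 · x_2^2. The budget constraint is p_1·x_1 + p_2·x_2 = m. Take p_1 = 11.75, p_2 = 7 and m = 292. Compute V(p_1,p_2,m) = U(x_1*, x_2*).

V = 922950.2913

Tangency: MRS = (3/2)·x_2/x_1 = p_1/p_2.
So 3·p_2·x_2 = 2·p_1·x_1; combined with the budget, a share 0.6 of income goes to x_1.
Demand: x_1*(p_1,p_2,m) = 0.6·m/p_1 and x_2* = 0.4·m/p_2.
At p_1=11.75, p_2=7, m=292: x_1* = 0.6·292/11.75 = 14.9106, x_2* = 16.6857.
Utility at the optimum: U(14.9106, 16.6857) = 922950.2913.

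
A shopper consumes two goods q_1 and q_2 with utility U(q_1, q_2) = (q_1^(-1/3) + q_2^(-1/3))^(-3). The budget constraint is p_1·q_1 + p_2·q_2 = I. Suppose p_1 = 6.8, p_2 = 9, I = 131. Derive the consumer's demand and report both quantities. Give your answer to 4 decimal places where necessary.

q_1* = 9.295, q_2* = 7.5327

From the CES first-order condition, (q_2/q_1)^(4/3) = p_1/p_2.
Solve for the ratio: q_2/q_1 = [p_1/p_2]^(0.75).
With the ratio pinned down, the budget gives q_1* = I/(p_1 + p_2·(q_2/q_1)) and q_2* = (q_2/q_1)·q_1*.
Numerically q_2/q_1 = 0.810401, so q_1* = 131/(6.8 + 9·0.810401) = 9.295 and q_2* = 0.810401·9.295 = 7.5327.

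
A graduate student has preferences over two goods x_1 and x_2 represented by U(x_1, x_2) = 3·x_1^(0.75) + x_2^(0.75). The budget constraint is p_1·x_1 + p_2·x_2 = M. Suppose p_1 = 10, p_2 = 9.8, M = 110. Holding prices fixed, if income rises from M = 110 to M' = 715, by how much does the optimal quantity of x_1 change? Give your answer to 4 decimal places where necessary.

Δx_1* = 59.7167

From the CES first-order condition, 3·(x_2/x_1)^(0.25) = p_1/p_2.
Hence x_2/x_1 = ((1/3)·p_1/p_2)^(1/(0.25)), i.e. raised to the 4 power.
Substitute x_2 = (x_2/x_1)·x_1 into the budget: x_1* = M/(p_1 + p_2·(x_2/x_1)).
Numerically x_2/x_1 = 0.013385, so x_1* = 110/(10 + 9.8·0.013385) = 10.8576.
At M' = 715: x_1* = 70.5743. Change: 70.5743 − 10.8576 = 59.7167.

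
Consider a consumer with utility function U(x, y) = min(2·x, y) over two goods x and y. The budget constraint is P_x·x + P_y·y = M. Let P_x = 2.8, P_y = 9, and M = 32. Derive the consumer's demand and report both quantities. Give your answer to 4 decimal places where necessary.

x* = 1.5385, y* = 3.0769

Leontief preferences: the optimum is at the kink where x/1 = y/2, i.e. y = 2·x.
Budget: P_x·x + P_y·2·x = M, so (P_x + 2·P_y)·x = M.
Demand: x*(P_x,P_y,M) = M/(P_x + 2·P_y), y* = 2·M/(P_x + 2·P_y).
Here 2.8 + 2·9 = 20.8, giving x* = 1.5385 and y* = 3.0769.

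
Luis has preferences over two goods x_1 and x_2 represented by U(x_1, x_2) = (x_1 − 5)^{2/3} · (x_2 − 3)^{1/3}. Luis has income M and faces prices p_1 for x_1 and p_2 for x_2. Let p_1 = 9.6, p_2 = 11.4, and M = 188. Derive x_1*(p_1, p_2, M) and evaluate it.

Let x_1' = x_1−5, x_2' = x_2−3. MRS = 2·x_2'/x_1' = p_1/p_2.
Substituting into the budget: x_1* = 5 + 2/3·(M − 5·p_1 − 3·p_2)/p_1, and x_2* = 3 + 1/3·(…)/p_2.
Discretionary income = 188 − 5·9.6 − 3·11.4 = 105.8; x_1* = 5 + 2/3·105.8/9.6 = 12.3472.

x_1* = 12.3472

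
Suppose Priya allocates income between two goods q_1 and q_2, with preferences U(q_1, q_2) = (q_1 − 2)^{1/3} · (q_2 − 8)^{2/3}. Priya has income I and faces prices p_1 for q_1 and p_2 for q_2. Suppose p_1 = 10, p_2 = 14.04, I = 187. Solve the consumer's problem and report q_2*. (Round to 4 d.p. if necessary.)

q_2* = 10.5964

Let q_1' = q_1−2, q_2' = q_2−8. MRS = (1/2)·q_2'/q_1' = p_1/p_2.
After buying the subsistence bundle (2, 8), a share 1/3 of the remaining income goes to q_1: q_1* = 2 + 1/3·(I − 2p_1 − 8p_2)/p_1.
Discretionary income = 187 − 2·10 − 8·14.04 = 54.68; q_2* = 8 + 2/3·54.68/14.04 = 10.5964.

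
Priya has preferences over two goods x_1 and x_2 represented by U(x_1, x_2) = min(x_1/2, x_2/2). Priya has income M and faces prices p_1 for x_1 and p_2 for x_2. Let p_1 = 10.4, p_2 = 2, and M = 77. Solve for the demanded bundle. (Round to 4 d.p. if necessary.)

x_1* = 6.2097, x_2* = 6.2097

Here 2·10.4 + 2·2 = 24.8, giving x_1* = 6.2097 and x_2* = 6.2097.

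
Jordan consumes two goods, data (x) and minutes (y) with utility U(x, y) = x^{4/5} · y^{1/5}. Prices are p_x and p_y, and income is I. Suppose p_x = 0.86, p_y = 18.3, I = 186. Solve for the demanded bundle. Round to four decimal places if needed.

x* = 173.0233, y* = 2.0328

The MRS is 4·y/x. Set MRS = p_x/p_y.
So 0.8·p_y·y = 0.2·p_x·x; combined with the budget, a share 0.8 of income goes to x.
Demand: x*(p_x,p_y,I) = 0.8·I/p_x and y* = 0.2·I/p_y.
At p_x=0.86, p_y=18.3, I=186: x* = 0.8·186/0.86 = 173.0233, y* = 2.0328.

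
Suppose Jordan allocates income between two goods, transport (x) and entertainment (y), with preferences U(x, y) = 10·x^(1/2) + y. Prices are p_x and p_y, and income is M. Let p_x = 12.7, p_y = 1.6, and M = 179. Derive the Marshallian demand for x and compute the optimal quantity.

MU_x = 5/√x, MU_y = 1. Tangency: 5/√x = p_x/p_y.
Thus x* = (5·p_y/p_x)² — independent of M — with the rest of income spent on y.
Plugging in: x* = (5·1.6/12.7)² = 0.3968.

x* = 0.3968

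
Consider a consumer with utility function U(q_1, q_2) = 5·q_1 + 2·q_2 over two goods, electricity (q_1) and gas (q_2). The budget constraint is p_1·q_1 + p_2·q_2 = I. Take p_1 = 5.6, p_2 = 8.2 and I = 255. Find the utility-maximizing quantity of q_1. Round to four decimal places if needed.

q_1* = 45.5357

Numerically: q_1* = 45.5357, q_2* = 0.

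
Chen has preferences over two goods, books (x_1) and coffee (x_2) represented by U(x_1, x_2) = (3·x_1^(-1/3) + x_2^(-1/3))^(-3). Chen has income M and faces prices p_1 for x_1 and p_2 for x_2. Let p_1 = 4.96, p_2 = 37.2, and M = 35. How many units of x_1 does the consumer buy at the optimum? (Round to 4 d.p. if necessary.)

x_1* = 4.0884

MRS = MU_x_1/MU_x_2 = 3·(x_2/x_1)^(4/3). Set equal to p_1/p_2.
Solve for the ratio: x_2/x_1 = [(1/3)·p_1/p_2]^(0.75).
Substitute x_2 = (x_2/x_1)·x_1 into the budget: x_1* = M/(p_1 + p_2·(x_2/x_1)).
Numerically x_2/x_1 = 0.096797, so x_1* = 35/(4.96 + 37.2·0.096797) = 4.0884.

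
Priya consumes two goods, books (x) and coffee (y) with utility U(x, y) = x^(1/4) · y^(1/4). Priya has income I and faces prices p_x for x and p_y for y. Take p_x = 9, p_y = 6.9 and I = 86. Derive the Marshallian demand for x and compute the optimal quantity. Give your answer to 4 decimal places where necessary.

x* = 4.7778

MU_x/MU_y = (0.25·y)/(0.25·x); tangency sets this equal to p_x/p_y.
Rearranging, p_y·y = p_x·x. Substituting into the budget gives p_x·x·(1 + 1) = I.
Demand: x*(p_x,p_y,I) = 0.5·I/p_x and y* = 0.5·I/p_y.
At p_x=9, p_y=6.9, I=86: x* = 0.5·86/9 = 4.7778.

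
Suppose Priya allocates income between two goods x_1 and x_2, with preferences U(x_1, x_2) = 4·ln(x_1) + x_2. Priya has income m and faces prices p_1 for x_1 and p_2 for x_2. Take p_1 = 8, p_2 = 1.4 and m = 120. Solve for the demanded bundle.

MU_x_1 = 4/x_1, MU_x_2 = 1. Tangency: 4/x_1 = p_1/p_2.
So x_1*(p_1,p_2) = 4·p_2/p_1, independent of income; and x_2* = (m − 4·p_2)/p_2.
At the given prices: x_1* = 4·1.4/8 = 0.7, and x_2* = 81.7143.

x_1* = 0.7, x_2* = 81.7143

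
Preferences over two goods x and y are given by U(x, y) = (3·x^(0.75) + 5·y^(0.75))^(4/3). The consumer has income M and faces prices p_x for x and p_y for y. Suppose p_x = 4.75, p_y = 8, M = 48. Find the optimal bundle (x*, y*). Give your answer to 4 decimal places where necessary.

x* = 3.8642, y* = 3.7057

MU_x ∝ 3·x^(-0.25), MU_y ∝ 5·y^(-0.25), so MRS = (3/5)·(y/x)^(0.25) = p_x/p_y.
Hence y/x = ((5/3)·p_x/p_y)^(1/(0.25)), i.e. raised to the 4 power.
Substitute y = (y/x)·x into the budget: x* = M/(p_x + p_y·(y/x)).
Numerically y/x = 0.95898, so x* = 48/(4.75 + 8·0.95898) = 3.8642 and y* = 0.95898·3.8642 = 3.7057.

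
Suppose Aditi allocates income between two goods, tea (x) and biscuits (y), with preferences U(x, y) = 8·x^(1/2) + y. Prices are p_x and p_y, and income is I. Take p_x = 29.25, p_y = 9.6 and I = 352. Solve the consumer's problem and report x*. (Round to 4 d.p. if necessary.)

x* = 1.7235

MU_x = 4/√x, MU_y = 1. Tangency: 4/√x = p_x/p_y.
Solve: √x = 4·p_y/p_x, so x*(p_x,p_y) = (4·p_y/p_x)², and y* = (I − p_x·x*)/p_y.
Plugging in: x* = (4·9.6/29.25)² = 1.7235.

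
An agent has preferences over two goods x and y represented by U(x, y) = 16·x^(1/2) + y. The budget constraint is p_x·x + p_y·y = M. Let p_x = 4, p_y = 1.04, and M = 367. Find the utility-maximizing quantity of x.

x* = 4.3264

Set MRS = p_x/p_y: 8·x^(−1/2) = p_x/p_y.
Thus x* = (8·p_y/p_x)² — independent of M — with the rest of income spent on y.
Plugging in: x* = (8·1.04/4)² = 4.3264.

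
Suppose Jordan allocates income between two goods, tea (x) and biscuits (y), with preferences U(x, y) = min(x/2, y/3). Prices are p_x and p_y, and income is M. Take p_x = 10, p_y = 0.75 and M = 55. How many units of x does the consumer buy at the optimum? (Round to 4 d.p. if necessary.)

Leontief preferences: the optimum is at the kink where x/2 = y/3, i.e. y = (3/2)·x.
Budget: p_x·x + p_y·(3/2)·x = M, so (2·p_x + 3·p_y)·x = 2·M.
Demand: x*(p_x,p_y,M) = 2·M/(2·p_x + 3·p_y), y* = 3·M/(2·p_x + 3·p_y).
Here 2·10 + 3·0.75 = 22.25, giving x* = 4.9438.

x* = 4.9438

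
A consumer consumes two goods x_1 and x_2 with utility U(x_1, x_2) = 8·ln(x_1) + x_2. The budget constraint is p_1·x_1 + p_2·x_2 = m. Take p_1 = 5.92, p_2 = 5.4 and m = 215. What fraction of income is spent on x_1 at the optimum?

share on x_1 = 0.2009

Set MRS = p_1/p_2: (8/x_1)/1 = p_1/p_2.
So x_1*(p_1,p_2) = 8·p_2/p_1, independent of income; and x_2* = (m − 8·p_2)/p_2.
At the given prices: x_1* = 8·5.4/5.92 = 7.2973, and x_2* = 31.8148.
Expenditure on x_1: 5.92·7.2973 = 43.2; share = 0.2009.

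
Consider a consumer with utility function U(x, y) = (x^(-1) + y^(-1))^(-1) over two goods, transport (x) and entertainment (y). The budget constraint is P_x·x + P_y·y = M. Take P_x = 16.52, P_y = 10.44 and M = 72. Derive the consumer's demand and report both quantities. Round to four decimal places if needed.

x* = 2.4281, y* = 3.0544

MRS = MU_x/MU_y = (y/x)^(2). Set equal to P_x/P_y.
Hence y/x = (P_x/P_y)^(1/(2)), i.e. raised to the 0.5 power.
Substitute y = (y/x)·x into the budget: x* = M/(P_x + P_y·(y/x)).
Numerically y/x = 1.257925, so x* = 72/(16.52 + 10.44·1.257925) = 2.4281 and y* = 1.257925·2.4281 = 3.0544.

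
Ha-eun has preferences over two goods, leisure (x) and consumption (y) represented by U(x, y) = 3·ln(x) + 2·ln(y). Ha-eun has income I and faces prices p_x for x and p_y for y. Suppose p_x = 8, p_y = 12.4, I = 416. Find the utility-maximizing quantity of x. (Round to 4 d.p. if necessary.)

Demand: x*(p_x,p_y,I) = 0.6·I/p_x and y* = 0.4·I/p_y.
At p_x=8, p_y=12.4, I=416: x* = 0.6·416/8 = 31.2.

x* = 31.2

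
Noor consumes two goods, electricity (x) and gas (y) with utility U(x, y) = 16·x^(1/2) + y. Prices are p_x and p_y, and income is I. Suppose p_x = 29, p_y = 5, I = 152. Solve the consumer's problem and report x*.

x* = 1.9025

Solve: √x = 8·p_y/p_x, so x*(p_x,p_y) = (8·p_y/p_x)², and y* = (I − p_x·x*)/p_y.
Plugging in: x* = (8·5/29)² = 1.9025.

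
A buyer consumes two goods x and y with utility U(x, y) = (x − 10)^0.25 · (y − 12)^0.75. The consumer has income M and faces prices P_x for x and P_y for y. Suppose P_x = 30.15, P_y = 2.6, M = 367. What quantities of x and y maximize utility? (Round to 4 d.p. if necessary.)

x* = 10.2844, y* = 21.8942

MRS = (1/3)·(y−12)/(x−10). Tangency with P_x/P_y gives y−12 = 3·(P_x/P_y)·(x−10).
Substituting into the budget: x* = 10 + 0.25·(M − 10·P_x − 12·P_y)/P_x, and y* = 12 + 0.75·(…)/P_y.
Discretionary income = 367 − 10·30.15 − 12·2.6 = 34.3; x* = 10 + 0.25·34.3/30.15 = 10.2844; y* = 12 + 0.75·34.3/2.6 = 21.8942.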